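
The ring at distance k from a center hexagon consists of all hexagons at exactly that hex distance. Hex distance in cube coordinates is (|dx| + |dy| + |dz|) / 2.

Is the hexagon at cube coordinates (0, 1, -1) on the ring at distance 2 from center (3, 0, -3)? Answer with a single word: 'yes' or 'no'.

Answer: no

Derivation:
|px - cx| = |0 - 3| = 3
|py - cy| = |1 - 0| = 1
|pz - cz| = |-1 - (-3)| = 2
distance = (3+1+2)/2 = 6/2 = 3
radius = 2; distance != radius -> no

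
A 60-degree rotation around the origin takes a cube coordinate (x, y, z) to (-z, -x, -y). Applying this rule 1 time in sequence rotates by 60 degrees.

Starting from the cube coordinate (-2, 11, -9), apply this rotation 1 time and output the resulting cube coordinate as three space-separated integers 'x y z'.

Answer: 9 2 -11

Derivation:
Start: (-2, 11, -9)
Step 1: (-2, 11, -9) -> (-(-9), -(-2), -(11)) = (9, 2, -11)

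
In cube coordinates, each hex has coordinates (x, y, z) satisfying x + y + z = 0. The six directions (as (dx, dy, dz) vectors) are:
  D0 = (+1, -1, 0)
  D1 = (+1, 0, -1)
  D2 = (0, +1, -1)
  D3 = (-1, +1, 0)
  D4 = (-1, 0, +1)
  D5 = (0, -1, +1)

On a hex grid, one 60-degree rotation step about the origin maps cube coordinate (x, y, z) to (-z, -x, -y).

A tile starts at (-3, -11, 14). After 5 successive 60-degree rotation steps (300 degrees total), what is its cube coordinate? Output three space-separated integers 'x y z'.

Answer: 11 -14 3

Derivation:
Start: (-3, -11, 14)
Step 1: (-3, -11, 14) -> (-(14), -(-3), -(-11)) = (-14, 3, 11)
Step 2: (-14, 3, 11) -> (-(11), -(-14), -(3)) = (-11, 14, -3)
Step 3: (-11, 14, -3) -> (-(-3), -(-11), -(14)) = (3, 11, -14)
Step 4: (3, 11, -14) -> (-(-14), -(3), -(11)) = (14, -3, -11)
Step 5: (14, -3, -11) -> (-(-11), -(14), -(-3)) = (11, -14, 3)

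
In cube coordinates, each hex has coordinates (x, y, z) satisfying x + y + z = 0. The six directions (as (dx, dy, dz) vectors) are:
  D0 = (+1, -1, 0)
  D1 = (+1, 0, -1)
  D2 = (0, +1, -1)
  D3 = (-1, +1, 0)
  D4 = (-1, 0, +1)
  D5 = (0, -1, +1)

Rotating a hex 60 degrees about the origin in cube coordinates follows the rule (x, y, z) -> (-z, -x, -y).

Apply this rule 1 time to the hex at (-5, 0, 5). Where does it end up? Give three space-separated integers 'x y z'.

Start: (-5, 0, 5)
Step 1: (-5, 0, 5) -> (-(5), -(-5), -(0)) = (-5, 5, 0)

Answer: -5 5 0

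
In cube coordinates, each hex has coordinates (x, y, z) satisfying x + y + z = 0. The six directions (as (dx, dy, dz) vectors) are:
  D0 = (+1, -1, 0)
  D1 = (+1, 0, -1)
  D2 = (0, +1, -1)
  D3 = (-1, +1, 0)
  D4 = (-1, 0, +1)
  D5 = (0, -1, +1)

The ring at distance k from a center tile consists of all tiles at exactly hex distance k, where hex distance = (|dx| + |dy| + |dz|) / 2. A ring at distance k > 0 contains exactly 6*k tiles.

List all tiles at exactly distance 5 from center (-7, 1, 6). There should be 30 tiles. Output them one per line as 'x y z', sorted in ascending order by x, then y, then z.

Answer: -12 1 11
-12 2 10
-12 3 9
-12 4 8
-12 5 7
-12 6 6
-11 0 11
-11 6 5
-10 -1 11
-10 6 4
-9 -2 11
-9 6 3
-8 -3 11
-8 6 2
-7 -4 11
-7 6 1
-6 -4 10
-6 5 1
-5 -4 9
-5 4 1
-4 -4 8
-4 3 1
-3 -4 7
-3 2 1
-2 -4 6
-2 -3 5
-2 -2 4
-2 -1 3
-2 0 2
-2 1 1

Derivation:
Walk ring at distance 5 from (-7, 1, 6):
Start at center + D4*5 = (-12, 1, 11)
  hex 0: (-12, 1, 11)
  hex 1: (-11, 0, 11)
  hex 2: (-10, -1, 11)
  hex 3: (-9, -2, 11)
  hex 4: (-8, -3, 11)
  hex 5: (-7, -4, 11)
  hex 6: (-6, -4, 10)
  hex 7: (-5, -4, 9)
  hex 8: (-4, -4, 8)
  hex 9: (-3, -4, 7)
  hex 10: (-2, -4, 6)
  hex 11: (-2, -3, 5)
  hex 12: (-2, -2, 4)
  hex 13: (-2, -1, 3)
  hex 14: (-2, 0, 2)
  hex 15: (-2, 1, 1)
  hex 16: (-3, 2, 1)
  hex 17: (-4, 3, 1)
  hex 18: (-5, 4, 1)
  hex 19: (-6, 5, 1)
  hex 20: (-7, 6, 1)
  hex 21: (-8, 6, 2)
  hex 22: (-9, 6, 3)
  hex 23: (-10, 6, 4)
  hex 24: (-11, 6, 5)
  hex 25: (-12, 6, 6)
  hex 26: (-12, 5, 7)
  hex 27: (-12, 4, 8)
  hex 28: (-12, 3, 9)
  hex 29: (-12, 2, 10)
Sorted: 30 hexes.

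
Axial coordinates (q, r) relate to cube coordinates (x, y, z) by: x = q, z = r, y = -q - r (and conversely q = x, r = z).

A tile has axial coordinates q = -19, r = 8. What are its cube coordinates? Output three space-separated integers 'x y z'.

x = q = -19
z = r = 8
y = -x - z = -(-19) - (8) = 11

Answer: -19 11 8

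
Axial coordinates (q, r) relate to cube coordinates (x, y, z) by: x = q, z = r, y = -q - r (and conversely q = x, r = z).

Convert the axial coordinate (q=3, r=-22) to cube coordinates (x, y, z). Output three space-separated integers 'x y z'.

Answer: 3 19 -22

Derivation:
x = q = 3
z = r = -22
y = -x - z = -(3) - (-22) = 19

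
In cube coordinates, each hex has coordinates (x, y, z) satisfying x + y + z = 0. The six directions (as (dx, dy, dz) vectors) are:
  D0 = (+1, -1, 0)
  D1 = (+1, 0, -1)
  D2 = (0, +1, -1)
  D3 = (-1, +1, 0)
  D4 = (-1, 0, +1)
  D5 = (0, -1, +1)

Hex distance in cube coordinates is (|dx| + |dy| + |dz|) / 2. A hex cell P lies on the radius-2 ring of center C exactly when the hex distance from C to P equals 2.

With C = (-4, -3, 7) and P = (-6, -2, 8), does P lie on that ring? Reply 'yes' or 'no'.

Answer: yes

Derivation:
|px - cx| = |-6 - (-4)| = 2
|py - cy| = |-2 - (-3)| = 1
|pz - cz| = |8 - 7| = 1
distance = (2+1+1)/2 = 4/2 = 2
radius = 2; distance == radius -> yes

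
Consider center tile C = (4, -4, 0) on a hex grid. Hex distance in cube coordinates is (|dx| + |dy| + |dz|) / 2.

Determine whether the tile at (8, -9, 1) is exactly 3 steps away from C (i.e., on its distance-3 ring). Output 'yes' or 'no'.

Answer: no

Derivation:
|px - cx| = |8 - 4| = 4
|py - cy| = |-9 - (-4)| = 5
|pz - cz| = |1 - 0| = 1
distance = (4+5+1)/2 = 10/2 = 5
radius = 3; distance != radius -> no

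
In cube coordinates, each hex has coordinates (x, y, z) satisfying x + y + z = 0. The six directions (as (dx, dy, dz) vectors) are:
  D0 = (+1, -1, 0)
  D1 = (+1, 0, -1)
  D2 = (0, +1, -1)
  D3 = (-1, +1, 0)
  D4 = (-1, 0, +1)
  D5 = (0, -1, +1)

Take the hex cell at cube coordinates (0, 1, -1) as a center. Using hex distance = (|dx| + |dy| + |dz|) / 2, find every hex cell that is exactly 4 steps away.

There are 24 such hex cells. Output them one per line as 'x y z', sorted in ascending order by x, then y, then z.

Answer: -4 1 3
-4 2 2
-4 3 1
-4 4 0
-4 5 -1
-3 0 3
-3 5 -2
-2 -1 3
-2 5 -3
-1 -2 3
-1 5 -4
0 -3 3
0 5 -5
1 -3 2
1 4 -5
2 -3 1
2 3 -5
3 -3 0
3 2 -5
4 -3 -1
4 -2 -2
4 -1 -3
4 0 -4
4 1 -5

Derivation:
Walk ring at distance 4 from (0, 1, -1):
Start at center + D4*4 = (-4, 1, 3)
  hex 0: (-4, 1, 3)
  hex 1: (-3, 0, 3)
  hex 2: (-2, -1, 3)
  hex 3: (-1, -2, 3)
  hex 4: (0, -3, 3)
  hex 5: (1, -3, 2)
  hex 6: (2, -3, 1)
  hex 7: (3, -3, 0)
  hex 8: (4, -3, -1)
  hex 9: (4, -2, -2)
  hex 10: (4, -1, -3)
  hex 11: (4, 0, -4)
  hex 12: (4, 1, -5)
  hex 13: (3, 2, -5)
  hex 14: (2, 3, -5)
  hex 15: (1, 4, -5)
  hex 16: (0, 5, -5)
  hex 17: (-1, 5, -4)
  hex 18: (-2, 5, -3)
  hex 19: (-3, 5, -2)
  hex 20: (-4, 5, -1)
  hex 21: (-4, 4, 0)
  hex 22: (-4, 3, 1)
  hex 23: (-4, 2, 2)
Sorted: 24 hexes.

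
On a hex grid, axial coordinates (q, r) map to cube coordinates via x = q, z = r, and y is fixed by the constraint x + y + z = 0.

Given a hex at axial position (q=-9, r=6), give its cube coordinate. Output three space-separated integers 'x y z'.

x = q = -9
z = r = 6
y = -x - z = -(-9) - (6) = 3

Answer: -9 3 6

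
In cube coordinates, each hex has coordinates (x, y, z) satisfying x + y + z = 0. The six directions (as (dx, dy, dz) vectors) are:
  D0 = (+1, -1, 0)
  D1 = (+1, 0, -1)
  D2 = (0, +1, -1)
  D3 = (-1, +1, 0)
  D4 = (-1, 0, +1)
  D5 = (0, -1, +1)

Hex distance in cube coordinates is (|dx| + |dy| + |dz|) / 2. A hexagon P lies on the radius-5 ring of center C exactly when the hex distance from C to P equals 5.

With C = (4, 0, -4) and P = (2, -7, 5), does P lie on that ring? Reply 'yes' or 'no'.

Answer: no

Derivation:
|px - cx| = |2 - 4| = 2
|py - cy| = |-7 - 0| = 7
|pz - cz| = |5 - (-4)| = 9
distance = (2+7+9)/2 = 18/2 = 9
radius = 5; distance != radius -> no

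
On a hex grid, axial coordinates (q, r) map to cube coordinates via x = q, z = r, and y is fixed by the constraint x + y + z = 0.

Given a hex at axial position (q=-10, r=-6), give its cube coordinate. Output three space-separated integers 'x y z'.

Answer: -10 16 -6

Derivation:
x = q = -10
z = r = -6
y = -x - z = -(-10) - (-6) = 16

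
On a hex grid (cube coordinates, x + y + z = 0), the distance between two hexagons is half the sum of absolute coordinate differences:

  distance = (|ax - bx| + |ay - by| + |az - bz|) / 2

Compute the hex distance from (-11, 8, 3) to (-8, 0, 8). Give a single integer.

Answer: 8

Derivation:
|ax - bx| = |-11 - (-8)| = 3
|ay - by| = |8 - 0| = 8
|az - bz| = |3 - 8| = 5
distance = (3 + 8 + 5) / 2 = 16 / 2 = 8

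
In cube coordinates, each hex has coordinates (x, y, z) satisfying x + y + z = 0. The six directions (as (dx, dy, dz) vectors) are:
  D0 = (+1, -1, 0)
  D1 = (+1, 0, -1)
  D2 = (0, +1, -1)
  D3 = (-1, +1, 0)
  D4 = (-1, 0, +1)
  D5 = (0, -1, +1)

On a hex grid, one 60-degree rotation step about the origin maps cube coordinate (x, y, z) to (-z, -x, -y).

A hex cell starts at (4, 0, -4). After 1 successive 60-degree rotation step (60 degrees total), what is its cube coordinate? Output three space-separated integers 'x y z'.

Answer: 4 -4 0

Derivation:
Start: (4, 0, -4)
Step 1: (4, 0, -4) -> (-(-4), -(4), -(0)) = (4, -4, 0)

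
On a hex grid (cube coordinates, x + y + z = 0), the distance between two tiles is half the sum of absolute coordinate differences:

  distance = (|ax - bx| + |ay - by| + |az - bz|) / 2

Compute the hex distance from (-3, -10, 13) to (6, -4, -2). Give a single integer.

Answer: 15

Derivation:
|ax - bx| = |-3 - 6| = 9
|ay - by| = |-10 - (-4)| = 6
|az - bz| = |13 - (-2)| = 15
distance = (9 + 6 + 15) / 2 = 30 / 2 = 15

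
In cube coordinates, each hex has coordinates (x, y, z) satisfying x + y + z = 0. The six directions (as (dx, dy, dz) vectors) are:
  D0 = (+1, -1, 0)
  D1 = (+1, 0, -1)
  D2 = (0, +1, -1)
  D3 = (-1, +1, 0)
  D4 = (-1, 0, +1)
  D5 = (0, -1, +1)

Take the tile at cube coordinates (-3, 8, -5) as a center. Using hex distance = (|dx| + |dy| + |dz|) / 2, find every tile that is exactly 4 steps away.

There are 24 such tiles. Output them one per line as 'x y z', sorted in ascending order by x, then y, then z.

Answer: -7 8 -1
-7 9 -2
-7 10 -3
-7 11 -4
-7 12 -5
-6 7 -1
-6 12 -6
-5 6 -1
-5 12 -7
-4 5 -1
-4 12 -8
-3 4 -1
-3 12 -9
-2 4 -2
-2 11 -9
-1 4 -3
-1 10 -9
0 4 -4
0 9 -9
1 4 -5
1 5 -6
1 6 -7
1 7 -8
1 8 -9

Derivation:
Walk ring at distance 4 from (-3, 8, -5):
Start at center + D4*4 = (-7, 8, -1)
  hex 0: (-7, 8, -1)
  hex 1: (-6, 7, -1)
  hex 2: (-5, 6, -1)
  hex 3: (-4, 5, -1)
  hex 4: (-3, 4, -1)
  hex 5: (-2, 4, -2)
  hex 6: (-1, 4, -3)
  hex 7: (0, 4, -4)
  hex 8: (1, 4, -5)
  hex 9: (1, 5, -6)
  hex 10: (1, 6, -7)
  hex 11: (1, 7, -8)
  hex 12: (1, 8, -9)
  hex 13: (0, 9, -9)
  hex 14: (-1, 10, -9)
  hex 15: (-2, 11, -9)
  hex 16: (-3, 12, -9)
  hex 17: (-4, 12, -8)
  hex 18: (-5, 12, -7)
  hex 19: (-6, 12, -6)
  hex 20: (-7, 12, -5)
  hex 21: (-7, 11, -4)
  hex 22: (-7, 10, -3)
  hex 23: (-7, 9, -2)
Sorted: 24 hexes.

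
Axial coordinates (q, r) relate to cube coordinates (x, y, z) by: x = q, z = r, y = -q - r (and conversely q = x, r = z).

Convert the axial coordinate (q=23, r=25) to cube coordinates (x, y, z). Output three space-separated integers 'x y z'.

Answer: 23 -48 25

Derivation:
x = q = 23
z = r = 25
y = -x - z = -(23) - (25) = -48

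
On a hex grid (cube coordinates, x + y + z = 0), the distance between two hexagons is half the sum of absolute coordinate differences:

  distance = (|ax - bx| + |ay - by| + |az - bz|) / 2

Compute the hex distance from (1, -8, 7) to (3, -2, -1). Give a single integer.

|ax - bx| = |1 - 3| = 2
|ay - by| = |-8 - (-2)| = 6
|az - bz| = |7 - (-1)| = 8
distance = (2 + 6 + 8) / 2 = 16 / 2 = 8

Answer: 8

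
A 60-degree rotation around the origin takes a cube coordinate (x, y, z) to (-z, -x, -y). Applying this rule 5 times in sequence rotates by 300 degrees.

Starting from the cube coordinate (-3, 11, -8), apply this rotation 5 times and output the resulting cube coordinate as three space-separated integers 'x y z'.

Start: (-3, 11, -8)
Step 1: (-3, 11, -8) -> (-(-8), -(-3), -(11)) = (8, 3, -11)
Step 2: (8, 3, -11) -> (-(-11), -(8), -(3)) = (11, -8, -3)
Step 3: (11, -8, -3) -> (-(-3), -(11), -(-8)) = (3, -11, 8)
Step 4: (3, -11, 8) -> (-(8), -(3), -(-11)) = (-8, -3, 11)
Step 5: (-8, -3, 11) -> (-(11), -(-8), -(-3)) = (-11, 8, 3)

Answer: -11 8 3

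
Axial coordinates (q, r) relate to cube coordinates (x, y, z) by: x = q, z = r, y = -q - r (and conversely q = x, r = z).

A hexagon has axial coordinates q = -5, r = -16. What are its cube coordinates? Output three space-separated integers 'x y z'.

x = q = -5
z = r = -16
y = -x - z = -(-5) - (-16) = 21

Answer: -5 21 -16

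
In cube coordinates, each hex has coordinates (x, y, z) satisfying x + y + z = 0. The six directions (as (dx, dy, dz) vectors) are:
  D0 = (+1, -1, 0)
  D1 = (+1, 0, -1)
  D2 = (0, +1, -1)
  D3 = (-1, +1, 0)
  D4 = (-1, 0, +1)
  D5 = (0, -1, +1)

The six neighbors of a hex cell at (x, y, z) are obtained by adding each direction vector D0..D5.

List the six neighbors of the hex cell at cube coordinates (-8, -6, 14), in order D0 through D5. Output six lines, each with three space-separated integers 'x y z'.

Center: (-8, -6, 14). Add each direction:
  D0: (-8, -6, 14) + (1, -1, 0) = (-7, -7, 14)
  D1: (-8, -6, 14) + (1, 0, -1) = (-7, -6, 13)
  D2: (-8, -6, 14) + (0, 1, -1) = (-8, -5, 13)
  D3: (-8, -6, 14) + (-1, 1, 0) = (-9, -5, 14)
  D4: (-8, -6, 14) + (-1, 0, 1) = (-9, -6, 15)
  D5: (-8, -6, 14) + (0, -1, 1) = (-8, -7, 15)

Answer: -7 -7 14
-7 -6 13
-8 -5 13
-9 -5 14
-9 -6 15
-8 -7 15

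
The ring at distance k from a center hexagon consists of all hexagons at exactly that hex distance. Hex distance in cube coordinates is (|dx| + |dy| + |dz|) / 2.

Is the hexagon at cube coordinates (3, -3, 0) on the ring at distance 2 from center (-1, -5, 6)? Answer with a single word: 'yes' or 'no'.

|px - cx| = |3 - (-1)| = 4
|py - cy| = |-3 - (-5)| = 2
|pz - cz| = |0 - 6| = 6
distance = (4+2+6)/2 = 12/2 = 6
radius = 2; distance != radius -> no

Answer: no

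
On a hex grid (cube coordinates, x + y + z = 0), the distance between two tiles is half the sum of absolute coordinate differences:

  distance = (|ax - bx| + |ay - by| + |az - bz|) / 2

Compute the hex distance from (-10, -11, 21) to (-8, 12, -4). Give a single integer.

|ax - bx| = |-10 - (-8)| = 2
|ay - by| = |-11 - 12| = 23
|az - bz| = |21 - (-4)| = 25
distance = (2 + 23 + 25) / 2 = 50 / 2 = 25

Answer: 25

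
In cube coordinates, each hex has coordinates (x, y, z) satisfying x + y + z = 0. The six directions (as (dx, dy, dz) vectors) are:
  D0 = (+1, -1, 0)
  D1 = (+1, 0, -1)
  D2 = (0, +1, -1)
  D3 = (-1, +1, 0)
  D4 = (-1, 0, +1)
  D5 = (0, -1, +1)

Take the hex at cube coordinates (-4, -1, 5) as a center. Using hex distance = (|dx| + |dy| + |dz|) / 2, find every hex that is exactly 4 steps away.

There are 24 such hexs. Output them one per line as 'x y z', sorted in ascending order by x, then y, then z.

Answer: -8 -1 9
-8 0 8
-8 1 7
-8 2 6
-8 3 5
-7 -2 9
-7 3 4
-6 -3 9
-6 3 3
-5 -4 9
-5 3 2
-4 -5 9
-4 3 1
-3 -5 8
-3 2 1
-2 -5 7
-2 1 1
-1 -5 6
-1 0 1
0 -5 5
0 -4 4
0 -3 3
0 -2 2
0 -1 1

Derivation:
Walk ring at distance 4 from (-4, -1, 5):
Start at center + D4*4 = (-8, -1, 9)
  hex 0: (-8, -1, 9)
  hex 1: (-7, -2, 9)
  hex 2: (-6, -3, 9)
  hex 3: (-5, -4, 9)
  hex 4: (-4, -5, 9)
  hex 5: (-3, -5, 8)
  hex 6: (-2, -5, 7)
  hex 7: (-1, -5, 6)
  hex 8: (0, -5, 5)
  hex 9: (0, -4, 4)
  hex 10: (0, -3, 3)
  hex 11: (0, -2, 2)
  hex 12: (0, -1, 1)
  hex 13: (-1, 0, 1)
  hex 14: (-2, 1, 1)
  hex 15: (-3, 2, 1)
  hex 16: (-4, 3, 1)
  hex 17: (-5, 3, 2)
  hex 18: (-6, 3, 3)
  hex 19: (-7, 3, 4)
  hex 20: (-8, 3, 5)
  hex 21: (-8, 2, 6)
  hex 22: (-8, 1, 7)
  hex 23: (-8, 0, 8)
Sorted: 24 hexes.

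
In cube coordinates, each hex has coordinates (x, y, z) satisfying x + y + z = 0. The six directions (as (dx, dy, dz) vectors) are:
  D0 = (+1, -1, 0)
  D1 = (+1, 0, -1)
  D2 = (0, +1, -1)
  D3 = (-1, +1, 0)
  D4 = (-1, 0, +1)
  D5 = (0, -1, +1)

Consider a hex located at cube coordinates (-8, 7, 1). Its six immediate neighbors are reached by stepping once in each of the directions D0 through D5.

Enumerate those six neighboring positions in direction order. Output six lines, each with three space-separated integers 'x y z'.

Answer: -7 6 1
-7 7 0
-8 8 0
-9 8 1
-9 7 2
-8 6 2

Derivation:
Center: (-8, 7, 1). Add each direction:
  D0: (-8, 7, 1) + (1, -1, 0) = (-7, 6, 1)
  D1: (-8, 7, 1) + (1, 0, -1) = (-7, 7, 0)
  D2: (-8, 7, 1) + (0, 1, -1) = (-8, 8, 0)
  D3: (-8, 7, 1) + (-1, 1, 0) = (-9, 8, 1)
  D4: (-8, 7, 1) + (-1, 0, 1) = (-9, 7, 2)
  D5: (-8, 7, 1) + (0, -1, 1) = (-8, 6, 2)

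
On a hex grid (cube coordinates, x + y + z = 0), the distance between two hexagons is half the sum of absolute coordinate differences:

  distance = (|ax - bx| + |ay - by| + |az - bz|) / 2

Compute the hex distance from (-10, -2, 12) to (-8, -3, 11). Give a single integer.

Answer: 2

Derivation:
|ax - bx| = |-10 - (-8)| = 2
|ay - by| = |-2 - (-3)| = 1
|az - bz| = |12 - 11| = 1
distance = (2 + 1 + 1) / 2 = 4 / 2 = 2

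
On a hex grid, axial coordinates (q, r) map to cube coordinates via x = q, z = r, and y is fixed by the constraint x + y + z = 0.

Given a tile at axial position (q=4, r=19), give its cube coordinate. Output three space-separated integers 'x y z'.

Answer: 4 -23 19

Derivation:
x = q = 4
z = r = 19
y = -x - z = -(4) - (19) = -23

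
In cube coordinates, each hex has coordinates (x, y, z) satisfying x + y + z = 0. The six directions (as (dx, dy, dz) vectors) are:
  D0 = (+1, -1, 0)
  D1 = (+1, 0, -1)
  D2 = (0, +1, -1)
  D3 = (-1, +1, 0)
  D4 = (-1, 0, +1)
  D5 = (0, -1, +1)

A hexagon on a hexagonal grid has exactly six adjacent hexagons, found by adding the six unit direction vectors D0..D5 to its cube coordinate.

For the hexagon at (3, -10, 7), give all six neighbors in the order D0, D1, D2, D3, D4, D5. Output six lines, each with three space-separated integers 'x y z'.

Answer: 4 -11 7
4 -10 6
3 -9 6
2 -9 7
2 -10 8
3 -11 8

Derivation:
Center: (3, -10, 7). Add each direction:
  D0: (3, -10, 7) + (1, -1, 0) = (4, -11, 7)
  D1: (3, -10, 7) + (1, 0, -1) = (4, -10, 6)
  D2: (3, -10, 7) + (0, 1, -1) = (3, -9, 6)
  D3: (3, -10, 7) + (-1, 1, 0) = (2, -9, 7)
  D4: (3, -10, 7) + (-1, 0, 1) = (2, -10, 8)
  D5: (3, -10, 7) + (0, -1, 1) = (3, -11, 8)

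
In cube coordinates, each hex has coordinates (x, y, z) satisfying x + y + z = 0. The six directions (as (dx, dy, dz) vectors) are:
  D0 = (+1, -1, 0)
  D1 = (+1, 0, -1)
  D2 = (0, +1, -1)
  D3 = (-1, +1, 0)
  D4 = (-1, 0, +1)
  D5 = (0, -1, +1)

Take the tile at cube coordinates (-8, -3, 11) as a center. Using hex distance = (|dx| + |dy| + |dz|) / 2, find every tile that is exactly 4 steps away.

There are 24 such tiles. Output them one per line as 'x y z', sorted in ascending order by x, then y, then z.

Walk ring at distance 4 from (-8, -3, 11):
Start at center + D4*4 = (-12, -3, 15)
  hex 0: (-12, -3, 15)
  hex 1: (-11, -4, 15)
  hex 2: (-10, -5, 15)
  hex 3: (-9, -6, 15)
  hex 4: (-8, -7, 15)
  hex 5: (-7, -7, 14)
  hex 6: (-6, -7, 13)
  hex 7: (-5, -7, 12)
  hex 8: (-4, -7, 11)
  hex 9: (-4, -6, 10)
  hex 10: (-4, -5, 9)
  hex 11: (-4, -4, 8)
  hex 12: (-4, -3, 7)
  hex 13: (-5, -2, 7)
  hex 14: (-6, -1, 7)
  hex 15: (-7, 0, 7)
  hex 16: (-8, 1, 7)
  hex 17: (-9, 1, 8)
  hex 18: (-10, 1, 9)
  hex 19: (-11, 1, 10)
  hex 20: (-12, 1, 11)
  hex 21: (-12, 0, 12)
  hex 22: (-12, -1, 13)
  hex 23: (-12, -2, 14)
Sorted: 24 hexes.

Answer: -12 -3 15
-12 -2 14
-12 -1 13
-12 0 12
-12 1 11
-11 -4 15
-11 1 10
-10 -5 15
-10 1 9
-9 -6 15
-9 1 8
-8 -7 15
-8 1 7
-7 -7 14
-7 0 7
-6 -7 13
-6 -1 7
-5 -7 12
-5 -2 7
-4 -7 11
-4 -6 10
-4 -5 9
-4 -4 8
-4 -3 7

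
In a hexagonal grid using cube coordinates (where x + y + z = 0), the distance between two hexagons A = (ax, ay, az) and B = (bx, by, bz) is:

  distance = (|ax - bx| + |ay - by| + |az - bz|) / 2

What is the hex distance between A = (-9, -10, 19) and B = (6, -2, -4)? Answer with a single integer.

|ax - bx| = |-9 - 6| = 15
|ay - by| = |-10 - (-2)| = 8
|az - bz| = |19 - (-4)| = 23
distance = (15 + 8 + 23) / 2 = 46 / 2 = 23

Answer: 23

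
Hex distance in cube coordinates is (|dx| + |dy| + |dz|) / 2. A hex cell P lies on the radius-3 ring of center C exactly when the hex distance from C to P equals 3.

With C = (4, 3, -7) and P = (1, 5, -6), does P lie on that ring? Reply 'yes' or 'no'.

Answer: yes

Derivation:
|px - cx| = |1 - 4| = 3
|py - cy| = |5 - 3| = 2
|pz - cz| = |-6 - (-7)| = 1
distance = (3+2+1)/2 = 6/2 = 3
radius = 3; distance == radius -> yes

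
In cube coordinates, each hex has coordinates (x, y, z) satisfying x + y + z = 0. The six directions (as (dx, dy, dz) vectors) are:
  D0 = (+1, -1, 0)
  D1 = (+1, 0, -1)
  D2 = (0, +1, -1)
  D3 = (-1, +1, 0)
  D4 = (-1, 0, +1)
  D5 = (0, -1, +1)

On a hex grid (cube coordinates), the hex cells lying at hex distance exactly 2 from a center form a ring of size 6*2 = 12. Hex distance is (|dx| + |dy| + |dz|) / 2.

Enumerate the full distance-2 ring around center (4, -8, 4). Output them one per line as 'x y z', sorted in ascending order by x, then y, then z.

Walk ring at distance 2 from (4, -8, 4):
Start at center + D4*2 = (2, -8, 6)
  hex 0: (2, -8, 6)
  hex 1: (3, -9, 6)
  hex 2: (4, -10, 6)
  hex 3: (5, -10, 5)
  hex 4: (6, -10, 4)
  hex 5: (6, -9, 3)
  hex 6: (6, -8, 2)
  hex 7: (5, -7, 2)
  hex 8: (4, -6, 2)
  hex 9: (3, -6, 3)
  hex 10: (2, -6, 4)
  hex 11: (2, -7, 5)
Sorted: 12 hexes.

Answer: 2 -8 6
2 -7 5
2 -6 4
3 -9 6
3 -6 3
4 -10 6
4 -6 2
5 -10 5
5 -7 2
6 -10 4
6 -9 3
6 -8 2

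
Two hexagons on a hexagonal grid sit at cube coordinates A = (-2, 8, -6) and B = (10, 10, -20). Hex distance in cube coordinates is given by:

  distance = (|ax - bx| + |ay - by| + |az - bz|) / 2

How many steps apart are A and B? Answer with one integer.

Answer: 14

Derivation:
|ax - bx| = |-2 - 10| = 12
|ay - by| = |8 - 10| = 2
|az - bz| = |-6 - (-20)| = 14
distance = (12 + 2 + 14) / 2 = 28 / 2 = 14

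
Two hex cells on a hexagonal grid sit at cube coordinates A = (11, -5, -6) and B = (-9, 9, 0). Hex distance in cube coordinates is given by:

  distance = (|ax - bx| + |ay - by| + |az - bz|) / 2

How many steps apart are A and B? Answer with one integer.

|ax - bx| = |11 - (-9)| = 20
|ay - by| = |-5 - 9| = 14
|az - bz| = |-6 - 0| = 6
distance = (20 + 14 + 6) / 2 = 40 / 2 = 20

Answer: 20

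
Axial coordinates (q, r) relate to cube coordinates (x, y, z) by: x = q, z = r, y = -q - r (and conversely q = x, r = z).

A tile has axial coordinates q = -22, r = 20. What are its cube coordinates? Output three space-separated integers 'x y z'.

Answer: -22 2 20

Derivation:
x = q = -22
z = r = 20
y = -x - z = -(-22) - (20) = 2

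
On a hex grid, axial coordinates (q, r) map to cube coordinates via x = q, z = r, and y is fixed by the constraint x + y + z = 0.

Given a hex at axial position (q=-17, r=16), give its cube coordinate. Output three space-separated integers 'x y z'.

x = q = -17
z = r = 16
y = -x - z = -(-17) - (16) = 1

Answer: -17 1 16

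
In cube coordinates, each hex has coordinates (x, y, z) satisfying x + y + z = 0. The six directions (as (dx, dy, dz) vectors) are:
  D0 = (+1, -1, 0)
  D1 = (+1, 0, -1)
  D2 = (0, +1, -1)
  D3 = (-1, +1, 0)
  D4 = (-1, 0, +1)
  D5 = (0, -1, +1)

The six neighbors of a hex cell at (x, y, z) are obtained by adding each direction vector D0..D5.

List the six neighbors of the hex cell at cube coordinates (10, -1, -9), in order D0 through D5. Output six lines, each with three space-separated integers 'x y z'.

Center: (10, -1, -9). Add each direction:
  D0: (10, -1, -9) + (1, -1, 0) = (11, -2, -9)
  D1: (10, -1, -9) + (1, 0, -1) = (11, -1, -10)
  D2: (10, -1, -9) + (0, 1, -1) = (10, 0, -10)
  D3: (10, -1, -9) + (-1, 1, 0) = (9, 0, -9)
  D4: (10, -1, -9) + (-1, 0, 1) = (9, -1, -8)
  D5: (10, -1, -9) + (0, -1, 1) = (10, -2, -8)

Answer: 11 -2 -9
11 -1 -10
10 0 -10
9 0 -9
9 -1 -8
10 -2 -8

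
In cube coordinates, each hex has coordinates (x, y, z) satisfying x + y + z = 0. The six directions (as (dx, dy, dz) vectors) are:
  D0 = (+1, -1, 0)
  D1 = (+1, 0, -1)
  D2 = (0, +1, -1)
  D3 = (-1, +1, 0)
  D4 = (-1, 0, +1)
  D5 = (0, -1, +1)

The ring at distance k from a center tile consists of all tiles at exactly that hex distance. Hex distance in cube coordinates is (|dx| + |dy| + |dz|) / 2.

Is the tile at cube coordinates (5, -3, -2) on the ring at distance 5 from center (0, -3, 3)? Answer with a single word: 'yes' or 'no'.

Answer: yes

Derivation:
|px - cx| = |5 - 0| = 5
|py - cy| = |-3 - (-3)| = 0
|pz - cz| = |-2 - 3| = 5
distance = (5+0+5)/2 = 10/2 = 5
radius = 5; distance == radius -> yes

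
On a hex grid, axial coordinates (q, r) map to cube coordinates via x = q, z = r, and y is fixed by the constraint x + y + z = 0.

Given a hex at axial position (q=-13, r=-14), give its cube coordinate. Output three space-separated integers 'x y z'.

x = q = -13
z = r = -14
y = -x - z = -(-13) - (-14) = 27

Answer: -13 27 -14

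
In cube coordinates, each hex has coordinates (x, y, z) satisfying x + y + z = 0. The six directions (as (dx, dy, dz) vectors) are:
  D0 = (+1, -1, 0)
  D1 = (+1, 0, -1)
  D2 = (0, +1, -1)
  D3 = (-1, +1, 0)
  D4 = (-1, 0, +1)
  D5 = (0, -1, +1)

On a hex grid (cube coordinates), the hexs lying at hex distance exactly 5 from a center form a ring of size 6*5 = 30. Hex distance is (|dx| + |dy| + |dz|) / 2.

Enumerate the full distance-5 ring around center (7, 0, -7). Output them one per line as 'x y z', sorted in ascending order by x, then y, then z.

Answer: 2 0 -2
2 1 -3
2 2 -4
2 3 -5
2 4 -6
2 5 -7
3 -1 -2
3 5 -8
4 -2 -2
4 5 -9
5 -3 -2
5 5 -10
6 -4 -2
6 5 -11
7 -5 -2
7 5 -12
8 -5 -3
8 4 -12
9 -5 -4
9 3 -12
10 -5 -5
10 2 -12
11 -5 -6
11 1 -12
12 -5 -7
12 -4 -8
12 -3 -9
12 -2 -10
12 -1 -11
12 0 -12

Derivation:
Walk ring at distance 5 from (7, 0, -7):
Start at center + D4*5 = (2, 0, -2)
  hex 0: (2, 0, -2)
  hex 1: (3, -1, -2)
  hex 2: (4, -2, -2)
  hex 3: (5, -3, -2)
  hex 4: (6, -4, -2)
  hex 5: (7, -5, -2)
  hex 6: (8, -5, -3)
  hex 7: (9, -5, -4)
  hex 8: (10, -5, -5)
  hex 9: (11, -5, -6)
  hex 10: (12, -5, -7)
  hex 11: (12, -4, -8)
  hex 12: (12, -3, -9)
  hex 13: (12, -2, -10)
  hex 14: (12, -1, -11)
  hex 15: (12, 0, -12)
  hex 16: (11, 1, -12)
  hex 17: (10, 2, -12)
  hex 18: (9, 3, -12)
  hex 19: (8, 4, -12)
  hex 20: (7, 5, -12)
  hex 21: (6, 5, -11)
  hex 22: (5, 5, -10)
  hex 23: (4, 5, -9)
  hex 24: (3, 5, -8)
  hex 25: (2, 5, -7)
  hex 26: (2, 4, -6)
  hex 27: (2, 3, -5)
  hex 28: (2, 2, -4)
  hex 29: (2, 1, -3)
Sorted: 30 hexes.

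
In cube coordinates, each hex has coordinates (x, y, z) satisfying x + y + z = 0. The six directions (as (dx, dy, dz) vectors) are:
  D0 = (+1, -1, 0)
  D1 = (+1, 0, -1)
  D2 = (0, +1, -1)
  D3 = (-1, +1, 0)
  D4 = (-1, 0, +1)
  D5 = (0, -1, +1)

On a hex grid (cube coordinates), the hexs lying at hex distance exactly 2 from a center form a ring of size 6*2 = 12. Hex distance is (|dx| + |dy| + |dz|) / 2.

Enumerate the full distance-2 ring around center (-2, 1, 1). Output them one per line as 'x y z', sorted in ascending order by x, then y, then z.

Answer: -4 1 3
-4 2 2
-4 3 1
-3 0 3
-3 3 0
-2 -1 3
-2 3 -1
-1 -1 2
-1 2 -1
0 -1 1
0 0 0
0 1 -1

Derivation:
Walk ring at distance 2 from (-2, 1, 1):
Start at center + D4*2 = (-4, 1, 3)
  hex 0: (-4, 1, 3)
  hex 1: (-3, 0, 3)
  hex 2: (-2, -1, 3)
  hex 3: (-1, -1, 2)
  hex 4: (0, -1, 1)
  hex 5: (0, 0, 0)
  hex 6: (0, 1, -1)
  hex 7: (-1, 2, -1)
  hex 8: (-2, 3, -1)
  hex 9: (-3, 3, 0)
  hex 10: (-4, 3, 1)
  hex 11: (-4, 2, 2)
Sorted: 12 hexes.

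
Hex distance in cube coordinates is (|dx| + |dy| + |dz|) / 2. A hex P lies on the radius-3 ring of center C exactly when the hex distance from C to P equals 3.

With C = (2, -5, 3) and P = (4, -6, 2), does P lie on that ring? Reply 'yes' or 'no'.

|px - cx| = |4 - 2| = 2
|py - cy| = |-6 - (-5)| = 1
|pz - cz| = |2 - 3| = 1
distance = (2+1+1)/2 = 4/2 = 2
radius = 3; distance != radius -> no

Answer: no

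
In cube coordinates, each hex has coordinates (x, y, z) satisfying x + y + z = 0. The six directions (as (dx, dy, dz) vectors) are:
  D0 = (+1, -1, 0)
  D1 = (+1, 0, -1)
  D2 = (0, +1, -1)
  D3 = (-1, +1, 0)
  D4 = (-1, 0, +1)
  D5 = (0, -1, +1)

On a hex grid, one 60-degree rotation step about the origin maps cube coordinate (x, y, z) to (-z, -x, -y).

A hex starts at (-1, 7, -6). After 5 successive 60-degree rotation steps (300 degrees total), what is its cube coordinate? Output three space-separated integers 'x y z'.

Answer: -7 6 1

Derivation:
Start: (-1, 7, -6)
Step 1: (-1, 7, -6) -> (-(-6), -(-1), -(7)) = (6, 1, -7)
Step 2: (6, 1, -7) -> (-(-7), -(6), -(1)) = (7, -6, -1)
Step 3: (7, -6, -1) -> (-(-1), -(7), -(-6)) = (1, -7, 6)
Step 4: (1, -7, 6) -> (-(6), -(1), -(-7)) = (-6, -1, 7)
Step 5: (-6, -1, 7) -> (-(7), -(-6), -(-1)) = (-7, 6, 1)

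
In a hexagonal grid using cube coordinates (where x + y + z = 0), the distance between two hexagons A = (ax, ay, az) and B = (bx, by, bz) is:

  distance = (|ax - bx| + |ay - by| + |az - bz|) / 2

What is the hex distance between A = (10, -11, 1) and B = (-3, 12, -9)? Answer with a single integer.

|ax - bx| = |10 - (-3)| = 13
|ay - by| = |-11 - 12| = 23
|az - bz| = |1 - (-9)| = 10
distance = (13 + 23 + 10) / 2 = 46 / 2 = 23

Answer: 23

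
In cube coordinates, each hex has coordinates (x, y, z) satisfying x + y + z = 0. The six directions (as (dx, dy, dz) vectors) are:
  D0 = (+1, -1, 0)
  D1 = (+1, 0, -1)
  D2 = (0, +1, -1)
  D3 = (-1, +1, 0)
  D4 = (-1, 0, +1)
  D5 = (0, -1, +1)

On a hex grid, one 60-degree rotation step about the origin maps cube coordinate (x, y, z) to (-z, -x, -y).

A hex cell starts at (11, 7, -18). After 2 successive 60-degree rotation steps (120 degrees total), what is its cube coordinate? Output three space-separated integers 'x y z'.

Answer: 7 -18 11

Derivation:
Start: (11, 7, -18)
Step 1: (11, 7, -18) -> (-(-18), -(11), -(7)) = (18, -11, -7)
Step 2: (18, -11, -7) -> (-(-7), -(18), -(-11)) = (7, -18, 11)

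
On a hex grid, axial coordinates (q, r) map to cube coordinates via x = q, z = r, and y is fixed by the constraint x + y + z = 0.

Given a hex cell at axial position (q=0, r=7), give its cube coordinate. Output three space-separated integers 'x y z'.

Answer: 0 -7 7

Derivation:
x = q = 0
z = r = 7
y = -x - z = -(0) - (7) = -7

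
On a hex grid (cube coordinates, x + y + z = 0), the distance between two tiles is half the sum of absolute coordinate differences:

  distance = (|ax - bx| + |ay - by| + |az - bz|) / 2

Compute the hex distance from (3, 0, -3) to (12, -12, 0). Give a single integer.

Answer: 12

Derivation:
|ax - bx| = |3 - 12| = 9
|ay - by| = |0 - (-12)| = 12
|az - bz| = |-3 - 0| = 3
distance = (9 + 12 + 3) / 2 = 24 / 2 = 12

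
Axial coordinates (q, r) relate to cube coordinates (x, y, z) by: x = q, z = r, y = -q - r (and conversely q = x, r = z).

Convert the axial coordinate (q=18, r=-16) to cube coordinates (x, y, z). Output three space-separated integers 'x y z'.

x = q = 18
z = r = -16
y = -x - z = -(18) - (-16) = -2

Answer: 18 -2 -16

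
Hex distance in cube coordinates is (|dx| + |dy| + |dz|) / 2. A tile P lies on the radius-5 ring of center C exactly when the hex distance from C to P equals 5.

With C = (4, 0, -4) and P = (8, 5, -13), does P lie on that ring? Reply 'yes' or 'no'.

|px - cx| = |8 - 4| = 4
|py - cy| = |5 - 0| = 5
|pz - cz| = |-13 - (-4)| = 9
distance = (4+5+9)/2 = 18/2 = 9
radius = 5; distance != radius -> no

Answer: no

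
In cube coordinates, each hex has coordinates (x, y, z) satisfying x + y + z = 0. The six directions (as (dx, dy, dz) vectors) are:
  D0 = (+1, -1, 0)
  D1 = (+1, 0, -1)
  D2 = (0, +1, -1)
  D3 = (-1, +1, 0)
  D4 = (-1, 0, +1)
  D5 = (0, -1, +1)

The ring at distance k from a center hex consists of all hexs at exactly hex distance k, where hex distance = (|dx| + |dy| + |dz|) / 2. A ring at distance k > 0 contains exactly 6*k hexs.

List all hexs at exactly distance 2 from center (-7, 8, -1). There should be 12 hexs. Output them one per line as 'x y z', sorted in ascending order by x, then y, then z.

Answer: -9 8 1
-9 9 0
-9 10 -1
-8 7 1
-8 10 -2
-7 6 1
-7 10 -3
-6 6 0
-6 9 -3
-5 6 -1
-5 7 -2
-5 8 -3

Derivation:
Walk ring at distance 2 from (-7, 8, -1):
Start at center + D4*2 = (-9, 8, 1)
  hex 0: (-9, 8, 1)
  hex 1: (-8, 7, 1)
  hex 2: (-7, 6, 1)
  hex 3: (-6, 6, 0)
  hex 4: (-5, 6, -1)
  hex 5: (-5, 7, -2)
  hex 6: (-5, 8, -3)
  hex 7: (-6, 9, -3)
  hex 8: (-7, 10, -3)
  hex 9: (-8, 10, -2)
  hex 10: (-9, 10, -1)
  hex 11: (-9, 9, 0)
Sorted: 12 hexes.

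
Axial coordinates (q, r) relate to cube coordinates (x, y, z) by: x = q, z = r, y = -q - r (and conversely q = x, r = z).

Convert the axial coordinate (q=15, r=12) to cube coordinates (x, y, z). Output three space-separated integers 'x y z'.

x = q = 15
z = r = 12
y = -x - z = -(15) - (12) = -27

Answer: 15 -27 12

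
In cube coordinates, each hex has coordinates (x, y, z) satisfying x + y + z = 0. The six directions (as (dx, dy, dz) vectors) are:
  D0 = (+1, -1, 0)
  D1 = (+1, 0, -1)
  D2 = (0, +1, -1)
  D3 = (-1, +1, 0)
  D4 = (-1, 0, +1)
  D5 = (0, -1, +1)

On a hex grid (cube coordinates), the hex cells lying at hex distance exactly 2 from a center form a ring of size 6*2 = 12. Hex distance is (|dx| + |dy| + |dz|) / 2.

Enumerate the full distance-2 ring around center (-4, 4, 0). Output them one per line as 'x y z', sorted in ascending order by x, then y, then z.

Answer: -6 4 2
-6 5 1
-6 6 0
-5 3 2
-5 6 -1
-4 2 2
-4 6 -2
-3 2 1
-3 5 -2
-2 2 0
-2 3 -1
-2 4 -2

Derivation:
Walk ring at distance 2 from (-4, 4, 0):
Start at center + D4*2 = (-6, 4, 2)
  hex 0: (-6, 4, 2)
  hex 1: (-5, 3, 2)
  hex 2: (-4, 2, 2)
  hex 3: (-3, 2, 1)
  hex 4: (-2, 2, 0)
  hex 5: (-2, 3, -1)
  hex 6: (-2, 4, -2)
  hex 7: (-3, 5, -2)
  hex 8: (-4, 6, -2)
  hex 9: (-5, 6, -1)
  hex 10: (-6, 6, 0)
  hex 11: (-6, 5, 1)
Sorted: 12 hexes.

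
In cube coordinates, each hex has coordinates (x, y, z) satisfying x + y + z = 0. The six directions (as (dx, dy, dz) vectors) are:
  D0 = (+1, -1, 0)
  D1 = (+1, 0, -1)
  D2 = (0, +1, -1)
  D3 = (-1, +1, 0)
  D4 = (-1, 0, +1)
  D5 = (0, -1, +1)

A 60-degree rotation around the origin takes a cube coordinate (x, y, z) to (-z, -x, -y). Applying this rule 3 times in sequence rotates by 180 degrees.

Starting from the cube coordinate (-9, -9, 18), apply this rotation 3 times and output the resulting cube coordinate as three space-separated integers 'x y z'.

Answer: 9 9 -18

Derivation:
Start: (-9, -9, 18)
Step 1: (-9, -9, 18) -> (-(18), -(-9), -(-9)) = (-18, 9, 9)
Step 2: (-18, 9, 9) -> (-(9), -(-18), -(9)) = (-9, 18, -9)
Step 3: (-9, 18, -9) -> (-(-9), -(-9), -(18)) = (9, 9, -18)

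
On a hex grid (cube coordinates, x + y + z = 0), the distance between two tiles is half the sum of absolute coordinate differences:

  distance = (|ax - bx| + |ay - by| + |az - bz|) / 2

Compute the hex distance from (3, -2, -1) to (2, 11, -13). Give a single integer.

Answer: 13

Derivation:
|ax - bx| = |3 - 2| = 1
|ay - by| = |-2 - 11| = 13
|az - bz| = |-1 - (-13)| = 12
distance = (1 + 13 + 12) / 2 = 26 / 2 = 13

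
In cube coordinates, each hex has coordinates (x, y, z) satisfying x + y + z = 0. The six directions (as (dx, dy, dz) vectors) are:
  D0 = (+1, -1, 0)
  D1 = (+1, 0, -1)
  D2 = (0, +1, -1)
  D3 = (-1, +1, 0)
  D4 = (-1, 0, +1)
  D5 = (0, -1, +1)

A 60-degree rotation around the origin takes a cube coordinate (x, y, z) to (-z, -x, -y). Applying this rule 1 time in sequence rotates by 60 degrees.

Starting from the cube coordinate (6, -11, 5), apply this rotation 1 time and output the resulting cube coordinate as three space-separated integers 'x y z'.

Answer: -5 -6 11

Derivation:
Start: (6, -11, 5)
Step 1: (6, -11, 5) -> (-(5), -(6), -(-11)) = (-5, -6, 11)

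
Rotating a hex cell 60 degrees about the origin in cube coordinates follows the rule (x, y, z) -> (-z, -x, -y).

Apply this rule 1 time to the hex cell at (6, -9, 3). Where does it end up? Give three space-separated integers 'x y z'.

Start: (6, -9, 3)
Step 1: (6, -9, 3) -> (-(3), -(6), -(-9)) = (-3, -6, 9)

Answer: -3 -6 9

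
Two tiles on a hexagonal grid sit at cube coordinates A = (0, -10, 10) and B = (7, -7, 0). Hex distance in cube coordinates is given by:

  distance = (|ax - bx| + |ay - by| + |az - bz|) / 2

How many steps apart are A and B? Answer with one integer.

Answer: 10

Derivation:
|ax - bx| = |0 - 7| = 7
|ay - by| = |-10 - (-7)| = 3
|az - bz| = |10 - 0| = 10
distance = (7 + 3 + 10) / 2 = 20 / 2 = 10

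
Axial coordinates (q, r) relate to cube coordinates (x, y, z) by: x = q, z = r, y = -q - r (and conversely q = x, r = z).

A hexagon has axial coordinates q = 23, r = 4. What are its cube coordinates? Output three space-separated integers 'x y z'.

Answer: 23 -27 4

Derivation:
x = q = 23
z = r = 4
y = -x - z = -(23) - (4) = -27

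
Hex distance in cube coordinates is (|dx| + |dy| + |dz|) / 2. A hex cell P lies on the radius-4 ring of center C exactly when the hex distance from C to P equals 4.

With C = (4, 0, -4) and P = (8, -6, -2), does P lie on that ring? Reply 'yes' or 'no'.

Answer: no

Derivation:
|px - cx| = |8 - 4| = 4
|py - cy| = |-6 - 0| = 6
|pz - cz| = |-2 - (-4)| = 2
distance = (4+6+2)/2 = 12/2 = 6
radius = 4; distance != radius -> no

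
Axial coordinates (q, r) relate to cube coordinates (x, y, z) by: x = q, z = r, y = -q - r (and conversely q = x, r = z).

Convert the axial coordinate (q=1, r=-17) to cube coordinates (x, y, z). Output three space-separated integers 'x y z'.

Answer: 1 16 -17

Derivation:
x = q = 1
z = r = -17
y = -x - z = -(1) - (-17) = 16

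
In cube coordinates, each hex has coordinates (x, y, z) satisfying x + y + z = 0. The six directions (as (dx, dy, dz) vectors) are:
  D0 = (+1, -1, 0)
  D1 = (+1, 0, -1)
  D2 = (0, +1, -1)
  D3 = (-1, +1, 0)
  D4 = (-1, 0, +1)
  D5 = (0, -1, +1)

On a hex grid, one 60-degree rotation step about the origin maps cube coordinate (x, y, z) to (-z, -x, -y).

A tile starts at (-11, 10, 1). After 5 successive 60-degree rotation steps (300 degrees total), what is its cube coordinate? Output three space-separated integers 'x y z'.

Answer: -10 -1 11

Derivation:
Start: (-11, 10, 1)
Step 1: (-11, 10, 1) -> (-(1), -(-11), -(10)) = (-1, 11, -10)
Step 2: (-1, 11, -10) -> (-(-10), -(-1), -(11)) = (10, 1, -11)
Step 3: (10, 1, -11) -> (-(-11), -(10), -(1)) = (11, -10, -1)
Step 4: (11, -10, -1) -> (-(-1), -(11), -(-10)) = (1, -11, 10)
Step 5: (1, -11, 10) -> (-(10), -(1), -(-11)) = (-10, -1, 11)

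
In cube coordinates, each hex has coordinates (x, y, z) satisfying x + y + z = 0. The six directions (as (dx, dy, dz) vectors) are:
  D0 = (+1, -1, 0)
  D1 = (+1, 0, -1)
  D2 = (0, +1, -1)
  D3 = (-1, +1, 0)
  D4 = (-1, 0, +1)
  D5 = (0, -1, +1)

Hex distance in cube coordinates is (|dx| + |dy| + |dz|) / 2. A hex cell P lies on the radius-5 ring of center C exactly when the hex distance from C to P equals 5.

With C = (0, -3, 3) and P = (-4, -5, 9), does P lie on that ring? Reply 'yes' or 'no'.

Answer: no

Derivation:
|px - cx| = |-4 - 0| = 4
|py - cy| = |-5 - (-3)| = 2
|pz - cz| = |9 - 3| = 6
distance = (4+2+6)/2 = 12/2 = 6
radius = 5; distance != radius -> no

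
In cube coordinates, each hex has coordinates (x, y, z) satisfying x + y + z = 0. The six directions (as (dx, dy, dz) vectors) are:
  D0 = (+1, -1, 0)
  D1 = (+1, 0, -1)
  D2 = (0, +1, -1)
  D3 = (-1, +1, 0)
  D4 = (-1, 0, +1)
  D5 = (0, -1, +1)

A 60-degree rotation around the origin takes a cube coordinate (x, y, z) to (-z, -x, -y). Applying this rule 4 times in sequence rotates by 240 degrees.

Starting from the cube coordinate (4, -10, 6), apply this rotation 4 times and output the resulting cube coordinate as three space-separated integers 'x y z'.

Answer: 6 4 -10

Derivation:
Start: (4, -10, 6)
Step 1: (4, -10, 6) -> (-(6), -(4), -(-10)) = (-6, -4, 10)
Step 2: (-6, -4, 10) -> (-(10), -(-6), -(-4)) = (-10, 6, 4)
Step 3: (-10, 6, 4) -> (-(4), -(-10), -(6)) = (-4, 10, -6)
Step 4: (-4, 10, -6) -> (-(-6), -(-4), -(10)) = (6, 4, -10)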